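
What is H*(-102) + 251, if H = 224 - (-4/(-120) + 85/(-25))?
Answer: -114702/5 ≈ -22940.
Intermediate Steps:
H = 6821/30 (H = 224 - (-4*(-1/120) + 85*(-1/25)) = 224 - (1/30 - 17/5) = 224 - 1*(-101/30) = 224 + 101/30 = 6821/30 ≈ 227.37)
H*(-102) + 251 = (6821/30)*(-102) + 251 = -115957/5 + 251 = -114702/5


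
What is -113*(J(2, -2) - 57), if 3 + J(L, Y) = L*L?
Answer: 6328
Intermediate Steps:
J(L, Y) = -3 + L**2 (J(L, Y) = -3 + L*L = -3 + L**2)
-113*(J(2, -2) - 57) = -113*((-3 + 2**2) - 57) = -113*((-3 + 4) - 57) = -113*(1 - 57) = -113*(-56) = 6328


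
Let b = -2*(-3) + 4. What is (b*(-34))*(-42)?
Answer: 14280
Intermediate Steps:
b = 10 (b = 6 + 4 = 10)
(b*(-34))*(-42) = (10*(-34))*(-42) = -340*(-42) = 14280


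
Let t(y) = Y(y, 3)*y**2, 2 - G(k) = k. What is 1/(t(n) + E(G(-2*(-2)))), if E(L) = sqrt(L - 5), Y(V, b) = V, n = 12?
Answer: 1728/2985991 - I*sqrt(7)/2985991 ≈ 0.0005787 - 8.8605e-7*I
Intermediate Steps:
G(k) = 2 - k
t(y) = y**3 (t(y) = y*y**2 = y**3)
E(L) = sqrt(-5 + L)
1/(t(n) + E(G(-2*(-2)))) = 1/(12**3 + sqrt(-5 + (2 - (-2)*(-2)))) = 1/(1728 + sqrt(-5 + (2 - 1*4))) = 1/(1728 + sqrt(-5 + (2 - 4))) = 1/(1728 + sqrt(-5 - 2)) = 1/(1728 + sqrt(-7)) = 1/(1728 + I*sqrt(7))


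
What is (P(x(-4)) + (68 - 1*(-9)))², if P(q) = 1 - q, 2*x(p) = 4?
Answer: 5776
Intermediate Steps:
x(p) = 2 (x(p) = (½)*4 = 2)
(P(x(-4)) + (68 - 1*(-9)))² = ((1 - 1*2) + (68 - 1*(-9)))² = ((1 - 2) + (68 + 9))² = (-1 + 77)² = 76² = 5776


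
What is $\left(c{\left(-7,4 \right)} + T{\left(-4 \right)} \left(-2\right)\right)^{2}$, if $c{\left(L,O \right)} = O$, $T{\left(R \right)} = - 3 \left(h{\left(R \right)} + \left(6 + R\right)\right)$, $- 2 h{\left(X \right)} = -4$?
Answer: $784$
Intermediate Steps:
$h{\left(X \right)} = 2$ ($h{\left(X \right)} = \left(- \frac{1}{2}\right) \left(-4\right) = 2$)
$T{\left(R \right)} = -24 - 3 R$ ($T{\left(R \right)} = - 3 \left(2 + \left(6 + R\right)\right) = - 3 \left(8 + R\right) = -24 - 3 R$)
$\left(c{\left(-7,4 \right)} + T{\left(-4 \right)} \left(-2\right)\right)^{2} = \left(4 + \left(-24 - -12\right) \left(-2\right)\right)^{2} = \left(4 + \left(-24 + 12\right) \left(-2\right)\right)^{2} = \left(4 - -24\right)^{2} = \left(4 + 24\right)^{2} = 28^{2} = 784$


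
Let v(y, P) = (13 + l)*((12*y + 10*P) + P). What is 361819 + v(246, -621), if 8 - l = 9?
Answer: 315271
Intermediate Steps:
l = -1 (l = 8 - 1*9 = 8 - 9 = -1)
v(y, P) = 132*P + 144*y (v(y, P) = (13 - 1)*((12*y + 10*P) + P) = 12*((10*P + 12*y) + P) = 12*(11*P + 12*y) = 132*P + 144*y)
361819 + v(246, -621) = 361819 + (132*(-621) + 144*246) = 361819 + (-81972 + 35424) = 361819 - 46548 = 315271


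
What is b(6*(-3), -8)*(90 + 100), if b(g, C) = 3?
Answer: 570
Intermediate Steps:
b(6*(-3), -8)*(90 + 100) = 3*(90 + 100) = 3*190 = 570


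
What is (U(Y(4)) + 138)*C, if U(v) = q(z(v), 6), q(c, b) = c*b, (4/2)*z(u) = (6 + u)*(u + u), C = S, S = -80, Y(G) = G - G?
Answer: -11040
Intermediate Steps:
Y(G) = 0
C = -80
z(u) = u*(6 + u) (z(u) = ((6 + u)*(u + u))/2 = ((6 + u)*(2*u))/2 = (2*u*(6 + u))/2 = u*(6 + u))
q(c, b) = b*c
U(v) = 6*v*(6 + v) (U(v) = 6*(v*(6 + v)) = 6*v*(6 + v))
(U(Y(4)) + 138)*C = (6*0*(6 + 0) + 138)*(-80) = (6*0*6 + 138)*(-80) = (0 + 138)*(-80) = 138*(-80) = -11040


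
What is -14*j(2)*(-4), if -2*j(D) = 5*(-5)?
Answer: 700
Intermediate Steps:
j(D) = 25/2 (j(D) = -5*(-5)/2 = -1/2*(-25) = 25/2)
-14*j(2)*(-4) = -14*25/2*(-4) = -175*(-4) = 700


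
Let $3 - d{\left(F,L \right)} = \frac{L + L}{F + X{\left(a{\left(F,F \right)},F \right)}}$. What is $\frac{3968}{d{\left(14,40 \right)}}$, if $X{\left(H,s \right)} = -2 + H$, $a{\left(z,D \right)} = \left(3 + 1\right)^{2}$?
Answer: $27776$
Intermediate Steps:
$a{\left(z,D \right)} = 16$ ($a{\left(z,D \right)} = 4^{2} = 16$)
$d{\left(F,L \right)} = 3 - \frac{2 L}{14 + F}$ ($d{\left(F,L \right)} = 3 - \frac{L + L}{F + \left(-2 + 16\right)} = 3 - \frac{2 L}{F + 14} = 3 - \frac{2 L}{14 + F}$)
$\frac{3968}{d{\left(14,40 \right)}} = \frac{3968}{\frac{1}{14 + 14} \left(42 - 80 + 3 \cdot 14\right)} = \frac{3968}{\frac{1}{28} \left(42 - 80 + 42\right)} = \frac{3968}{\frac{1}{28} \cdot 4} = 3968 \frac{1}{\frac{1}{7}} = 3968 \cdot 7 = 27776$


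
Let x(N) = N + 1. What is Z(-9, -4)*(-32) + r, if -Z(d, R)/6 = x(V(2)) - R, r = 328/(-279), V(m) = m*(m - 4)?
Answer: 53240/279 ≈ 190.82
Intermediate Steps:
V(m) = m*(-4 + m)
r = -328/279 (r = 328*(-1/279) = -328/279 ≈ -1.1756)
x(N) = 1 + N
Z(d, R) = 18 + 6*R (Z(d, R) = -6*((1 + 2*(-4 + 2)) - R) = -6*((1 + 2*(-2)) - R) = -6*((1 - 4) - R) = -6*(-3 - R) = 18 + 6*R)
Z(-9, -4)*(-32) + r = (18 + 6*(-4))*(-32) - 328/279 = (18 - 24)*(-32) - 328/279 = -6*(-32) - 328/279 = 192 - 328/279 = 53240/279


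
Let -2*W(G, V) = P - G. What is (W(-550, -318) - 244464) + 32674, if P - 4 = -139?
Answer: -423995/2 ≈ -2.1200e+5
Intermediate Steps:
P = -135 (P = 4 - 139 = -135)
W(G, V) = 135/2 + G/2 (W(G, V) = -(-135 - G)/2 = 135/2 + G/2)
(W(-550, -318) - 244464) + 32674 = ((135/2 + (½)*(-550)) - 244464) + 32674 = ((135/2 - 275) - 244464) + 32674 = (-415/2 - 244464) + 32674 = -489343/2 + 32674 = -423995/2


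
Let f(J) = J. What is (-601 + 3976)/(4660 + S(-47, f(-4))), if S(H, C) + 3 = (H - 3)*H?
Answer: 3375/7007 ≈ 0.48166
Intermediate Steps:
S(H, C) = -3 + H*(-3 + H) (S(H, C) = -3 + (H - 3)*H = -3 + (-3 + H)*H = -3 + H*(-3 + H))
(-601 + 3976)/(4660 + S(-47, f(-4))) = (-601 + 3976)/(4660 + (-3 + (-47)² - 3*(-47))) = 3375/(4660 + (-3 + 2209 + 141)) = 3375/(4660 + 2347) = 3375/7007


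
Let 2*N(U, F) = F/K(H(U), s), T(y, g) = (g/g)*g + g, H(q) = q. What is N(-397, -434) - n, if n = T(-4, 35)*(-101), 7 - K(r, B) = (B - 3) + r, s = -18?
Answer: 3004533/425 ≈ 7069.5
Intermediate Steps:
T(y, g) = 2*g (T(y, g) = 1*g + g = g + g = 2*g)
K(r, B) = 10 - B - r (K(r, B) = 7 - ((B - 3) + r) = 7 - ((-3 + B) + r) = 7 - (-3 + B + r) = 7 + (3 - B - r) = 10 - B - r)
n = -7070 (n = (2*35)*(-101) = 70*(-101) = -7070)
N(U, F) = F/(2*(28 - U)) (N(U, F) = (F/(10 - 1*(-18) - U))/2 = (F/(10 + 18 - U))/2 = (F/(28 - U))/2 = F/(2*(28 - U)))
N(-397, -434) - n = -1*(-434)/(-56 + 2*(-397)) - 1*(-7070) = -1*(-434)/(-56 - 794) + 7070 = -1*(-434)/(-850) + 7070 = -1*(-434)*(-1/850) + 7070 = -217/425 + 7070 = 3004533/425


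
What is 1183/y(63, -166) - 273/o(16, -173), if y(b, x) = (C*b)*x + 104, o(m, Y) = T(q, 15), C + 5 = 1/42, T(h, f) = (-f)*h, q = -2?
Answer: -946673/104290 ≈ -9.0773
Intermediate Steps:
T(h, f) = -f*h
C = -209/42 (C = -5 + 1/42 = -209/42 ≈ -4.9762)
o(m, Y) = 30 (o(m, Y) = -1*15*(-2) = 30)
y(b, x) = 104 - 209*b*x/42 (y(b, x) = (-209*b/42)*x + 104 = -209*b*x/42 + 104 = 104 - 209*b*x/42)
1183/y(63, -166) - 273/o(16, -173) = 1183/(104 - 209/42*63*(-166)) - 273/30 = 1183/(104 + 52041) - 273*1/30 = 1183/52145 - 91/10 = -946673/104290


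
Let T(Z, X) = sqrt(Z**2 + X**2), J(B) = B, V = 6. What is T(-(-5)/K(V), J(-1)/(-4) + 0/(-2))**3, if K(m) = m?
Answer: 109*sqrt(109)/1728 ≈ 0.65856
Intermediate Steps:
T(Z, X) = sqrt(X**2 + Z**2)
T(-(-5)/K(V), J(-1)/(-4) + 0/(-2))**3 = (sqrt((-1/(-4) + 0/(-2))**2 + (-(-5)/6)**2))**3 = (sqrt((-1*(-1/4) + 0*(-1/2))**2 + (-(-5)/6)**2))**3 = (sqrt((1/4 + 0)**2 + (-1*(-5/6))**2))**3 = (sqrt((1/4)**2 + (5/6)**2))**3 = (sqrt(1/16 + 25/36))**3 = (sqrt(109/144))**3 = (sqrt(109)/12)**3 = 109*sqrt(109)/1728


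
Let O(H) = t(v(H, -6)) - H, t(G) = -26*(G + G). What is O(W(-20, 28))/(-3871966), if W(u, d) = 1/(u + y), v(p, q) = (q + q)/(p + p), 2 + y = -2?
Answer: 25673/13275312 ≈ 0.0019339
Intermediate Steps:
y = -4 (y = -2 - 2 = -4)
v(p, q) = q/p (v(p, q) = (2*q)/((2*p)) = (2*q)*(1/(2*p)) = q/p)
t(G) = -52*G
W(u, d) = 1/(-4 + u) (W(u, d) = 1/(u - 4) = 1/(-4 + u))
O(H) = -H + 312/H (O(H) = -(-312)/H - H = 312/H - H = -H + 312/H)
O(W(-20, 28))/(-3871966) = (-1/(-4 - 20) + 312/(1/(-4 - 20)))/(-3871966) = (-1/(-24) + 312/(1/(-24)))*(-1/3871966) = (-1*(-1/24) + 312/(-1/24))*(-1/3871966) = (1/24 + 312*(-24))*(-1/3871966) = (1/24 - 7488)*(-1/3871966) = -179711/24*(-1/3871966) = 25673/13275312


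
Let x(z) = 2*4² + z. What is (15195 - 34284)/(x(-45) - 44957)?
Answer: 6363/14990 ≈ 0.42448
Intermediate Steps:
x(z) = 32 + z (x(z) = 2*16 + z = 32 + z)
(15195 - 34284)/(x(-45) - 44957) = (15195 - 34284)/((32 - 45) - 44957) = -19089/(-13 - 44957) = -19089/(-44970) = -19089*(-1/44970) = 6363/14990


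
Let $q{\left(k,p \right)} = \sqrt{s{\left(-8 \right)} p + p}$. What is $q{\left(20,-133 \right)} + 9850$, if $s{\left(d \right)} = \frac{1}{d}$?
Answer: $9850 + \frac{7 i \sqrt{38}}{4} \approx 9850.0 + 10.788 i$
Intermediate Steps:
$q{\left(k,p \right)} = \frac{\sqrt{14} \sqrt{p}}{4}$ ($q{\left(k,p \right)} = \sqrt{\frac{p}{-8} + p} = \sqrt{- \frac{p}{8} + p} = \sqrt{\frac{7 p}{8}} = \frac{\sqrt{14} \sqrt{p}}{4}$)
$q{\left(20,-133 \right)} + 9850 = \frac{\sqrt{14} \sqrt{-133}}{4} + 9850 = \frac{\sqrt{14} i \sqrt{133}}{4} + 9850 = \frac{7 i \sqrt{38}}{4} + 9850 = 9850 + \frac{7 i \sqrt{38}}{4}$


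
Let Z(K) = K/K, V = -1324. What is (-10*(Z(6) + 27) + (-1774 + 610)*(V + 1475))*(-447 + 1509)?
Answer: -186958728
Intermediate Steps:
Z(K) = 1
(-10*(Z(6) + 27) + (-1774 + 610)*(V + 1475))*(-447 + 1509) = (-10*(1 + 27) + (-1774 + 610)*(-1324 + 1475))*(-447 + 1509) = (-10*28 - 1164*151)*1062 = (-280 - 175764)*1062 = -176044*1062 = -186958728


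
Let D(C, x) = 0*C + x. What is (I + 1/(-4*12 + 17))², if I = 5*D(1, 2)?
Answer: 95481/961 ≈ 99.356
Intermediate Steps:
D(C, x) = x (D(C, x) = 0 + x = x)
I = 10 (I = 5*2 = 10)
(I + 1/(-4*12 + 17))² = (10 + 1/(-4*12 + 17))² = (10 + 1/(-48 + 17))² = (10 + 1/(-31))² = (10 - 1/31)² = (309/31)² = 95481/961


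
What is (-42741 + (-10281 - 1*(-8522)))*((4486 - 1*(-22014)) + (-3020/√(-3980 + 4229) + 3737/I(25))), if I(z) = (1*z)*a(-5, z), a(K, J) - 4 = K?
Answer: -1172598140 + 134390000*√249/249 ≈ -1.1641e+9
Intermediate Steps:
a(K, J) = 4 + K
I(z) = -z (I(z) = (1*z)*(4 - 5) = z*(-1) = -z)
(-42741 + (-10281 - 1*(-8522)))*((4486 - 1*(-22014)) + (-3020/√(-3980 + 4229) + 3737/I(25))) = (-42741 + (-10281 - 1*(-8522)))*((4486 - 1*(-22014)) + (-3020/√(-3980 + 4229) + 3737/((-1*25)))) = (-42741 + (-10281 + 8522))*((4486 + 22014) + (-3020*√249/249 + 3737/(-25))) = (-42741 - 1759)*(26500 + (-3020*√249/249 + 3737*(-1/25))) = -44500*(26500 + (-3020*√249/249 - 3737/25)) = -44500*(26500 + (-3737/25 - 3020*√249/249)) = -44500*(658763/25 - 3020*√249/249) = -1172598140 + 134390000*√249/249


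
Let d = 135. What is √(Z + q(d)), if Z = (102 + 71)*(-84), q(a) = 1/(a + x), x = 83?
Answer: 5*I*√27624742/218 ≈ 120.55*I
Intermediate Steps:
q(a) = 1/(83 + a) (q(a) = 1/(a + 83) = 1/(83 + a))
Z = -14532 (Z = 173*(-84) = -14532)
√(Z + q(d)) = √(-14532 + 1/(83 + 135)) = √(-14532 + 1/218) = √(-3167975/218) = 5*I*√27624742/218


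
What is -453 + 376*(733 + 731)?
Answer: 550011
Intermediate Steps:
-453 + 376*(733 + 731) = -453 + 376*1464 = -453 + 550464 = 550011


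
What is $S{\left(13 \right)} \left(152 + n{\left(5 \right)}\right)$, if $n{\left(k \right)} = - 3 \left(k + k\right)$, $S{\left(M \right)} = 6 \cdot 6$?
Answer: $4392$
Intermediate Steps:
$S{\left(M \right)} = 36$
$n{\left(k \right)} = - 6 k$ ($n{\left(k \right)} = - 3 \cdot 2 k = - 6 k$)
$S{\left(13 \right)} \left(152 + n{\left(5 \right)}\right) = 36 \left(152 - 30\right) = 36 \cdot 122 = 4392$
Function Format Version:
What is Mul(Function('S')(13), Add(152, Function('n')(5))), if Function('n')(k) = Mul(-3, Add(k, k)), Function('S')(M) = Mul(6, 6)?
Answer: 4392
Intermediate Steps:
Function('S')(M) = 36
Function('n')(k) = Mul(-6, k) (Function('n')(k) = Mul(-3, Mul(2, k)) = Mul(-6, k))
Mul(Function('S')(13), Add(152, Function('n')(5))) = Mul(36, Add(152, Mul(-6, 5))) = Mul(36, Add(152, -30)) = Mul(36, 122) = 4392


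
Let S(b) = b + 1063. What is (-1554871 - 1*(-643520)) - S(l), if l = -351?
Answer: -912063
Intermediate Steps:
S(b) = 1063 + b
(-1554871 - 1*(-643520)) - S(l) = (-1554871 - 1*(-643520)) - (1063 - 351) = (-1554871 + 643520) - 1*712 = -911351 - 712 = -912063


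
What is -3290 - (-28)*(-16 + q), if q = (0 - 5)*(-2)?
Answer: -3458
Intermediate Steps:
q = 10 (q = -5*(-2) = 10)
-3290 - (-28)*(-16 + q) = -3290 - (-28)*(-16 + 10) = -3290 - (-28)*(-6) = -3290 - 1*168 = -3290 - 168 = -3458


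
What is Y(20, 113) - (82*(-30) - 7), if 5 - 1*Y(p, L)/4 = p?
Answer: 2407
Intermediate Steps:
Y(p, L) = 20 - 4*p
Y(20, 113) - (82*(-30) - 7) = (20 - 4*20) - (82*(-30) - 7) = (20 - 80) - (-2460 - 7) = -60 - 1*(-2467) = -60 + 2467 = 2407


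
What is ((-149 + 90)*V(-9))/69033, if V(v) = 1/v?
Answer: 59/621297 ≈ 9.4963e-5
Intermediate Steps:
((-149 + 90)*V(-9))/69033 = ((-149 + 90)/(-9))/69033 = -59*(-⅑)*(1/69033) = (59/9)*(1/69033) = 59/621297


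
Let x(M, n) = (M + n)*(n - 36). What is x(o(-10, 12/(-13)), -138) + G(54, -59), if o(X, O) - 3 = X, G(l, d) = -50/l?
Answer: 681185/27 ≈ 25229.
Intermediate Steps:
o(X, O) = 3 + X
x(M, n) = (-36 + n)*(M + n) (x(M, n) = (M + n)*(-36 + n) = (-36 + n)*(M + n))
x(o(-10, 12/(-13)), -138) + G(54, -59) = ((-138)² - 36*(3 - 10) - 36*(-138) + (3 - 10)*(-138)) - 50/54 = (19044 - 36*(-7) + 4968 - 7*(-138)) - 50*1/54 = (19044 + 252 + 4968 + 966) - 25/27 = 25230 - 25/27 = 681185/27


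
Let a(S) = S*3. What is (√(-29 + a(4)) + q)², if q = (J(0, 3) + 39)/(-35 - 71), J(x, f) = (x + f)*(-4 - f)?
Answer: (9 - 53*I*√17)²/2809 ≈ -16.971 - 1.4003*I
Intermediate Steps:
J(x, f) = (-4 - f)*(f + x) (J(x, f) = (f + x)*(-4 - f) = (-4 - f)*(f + x))
a(S) = 3*S
q = -9/53 (q = ((-1*3² - 4*3 - 4*0 - 1*3*0) + 39)/(-35 - 71) = ((-1*9 - 12 + 0 + 0) + 39)/(-106) = ((-9 - 12 + 0 + 0) + 39)*(-1/106) = (-21 + 39)*(-1/106) = 18*(-1/106) = -9/53 ≈ -0.16981)
(√(-29 + a(4)) + q)² = (√(-29 + 3*4) - 9/53)² = (√(-29 + 12) - 9/53)² = (√(-17) - 9/53)² = (I*√17 - 9/53)² = (-9/53 + I*√17)²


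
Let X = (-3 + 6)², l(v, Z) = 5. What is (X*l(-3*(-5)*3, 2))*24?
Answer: 1080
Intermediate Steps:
X = 9 (X = 3² = 9)
(X*l(-3*(-5)*3, 2))*24 = (9*5)*24 = 45*24 = 1080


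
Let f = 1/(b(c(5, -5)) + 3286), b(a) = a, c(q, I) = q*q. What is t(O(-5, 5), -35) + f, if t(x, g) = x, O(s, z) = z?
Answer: 16556/3311 ≈ 5.0003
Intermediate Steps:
c(q, I) = q²
f = 1/3311 (f = 1/(5² + 3286) = 1/(25 + 3286) = 1/3311 ≈ 0.00030202)
t(O(-5, 5), -35) + f = 5 + 1/3311 = 16556/3311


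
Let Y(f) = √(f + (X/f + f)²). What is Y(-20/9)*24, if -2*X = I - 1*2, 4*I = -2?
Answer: √114721/6 ≈ 56.451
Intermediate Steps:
I = -½ (I = (¼)*(-2) = -½ ≈ -0.50000)
X = 5/4 (X = -(-½ - 1*2)/2 = -(-½ - 2)/2 = -½*(-5/2) = 5/4 ≈ 1.2500)
Y(f) = √(f + (f + 5/(4*f))²) (Y(f) = √(f + (5/(4*f) + f)²) = √(f + (f + 5/(4*f))²))
Y(-20/9)*24 = (√(40 + 16*(-20/9) + 16*(-20/9)² + 25/(-20/9)²)/4)*24 = (√(40 - 320/9 + 16*(400/81) + 25*(81/400))/4)*24 = (√(40 - 320/9 + 6400/81 + 81/16)/4)*24 = (√(114721/1296)/4)*24 = ((√114721/36)/4)*24 = (√114721/144)*24 = √114721/6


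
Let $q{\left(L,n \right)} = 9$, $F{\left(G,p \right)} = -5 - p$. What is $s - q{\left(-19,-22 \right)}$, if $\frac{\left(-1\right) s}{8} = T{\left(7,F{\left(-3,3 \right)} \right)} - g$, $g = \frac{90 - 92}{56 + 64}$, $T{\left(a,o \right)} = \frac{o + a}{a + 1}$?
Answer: $- \frac{122}{15} \approx -8.1333$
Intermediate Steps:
$T{\left(a,o \right)} = \frac{a + o}{1 + a}$
$g = - \frac{1}{60}$ ($g = - \frac{2}{120} = \left(-2\right) \frac{1}{120} = - \frac{1}{60} \approx -0.016667$)
$s = \frac{13}{15}$ ($s = - 8 \left(\frac{7 - 8}{1 + 7} - - \frac{1}{60}\right) = - 8 \left(\frac{7 - 8}{8} + \frac{1}{60}\right) = - 8 \left(\frac{1}{8} \left(-1\right) + \frac{1}{60}\right) = - 8 \left(- \frac{1}{8} + \frac{1}{60}\right) = \left(-8\right) \left(- \frac{13}{120}\right) = \frac{13}{15} \approx 0.86667$)
$s - q{\left(-19,-22 \right)} = \frac{13}{15} - 9 = - \frac{122}{15}$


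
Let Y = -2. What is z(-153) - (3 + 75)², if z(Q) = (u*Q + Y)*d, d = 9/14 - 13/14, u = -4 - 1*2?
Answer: -44420/7 ≈ -6345.7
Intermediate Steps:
u = -6 (u = -4 - 2 = -6)
d = -2/7 (d = 9*(1/14) - 13*1/14 = 9/14 - 13/14 = -2/7 ≈ -0.28571)
z(Q) = 4/7 + 12*Q/7 (z(Q) = (-6*Q - 2)*(-2/7) = (-2 - 6*Q)*(-2/7) = 4/7 + 12*Q/7)
z(-153) - (3 + 75)² = (4/7 + (12/7)*(-153)) - (3 + 75)² = (4/7 - 1836/7) - 1*78² = -1832/7 - 1*6084 = -1832/7 - 6084 = -44420/7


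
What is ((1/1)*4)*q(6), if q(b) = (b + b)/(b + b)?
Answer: 4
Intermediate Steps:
q(b) = 1 (q(b) = (2*b)/((2*b)) = (2*b)*(1/(2*b)) = 1)
((1/1)*4)*q(6) = ((1/1)*4)*1 = ((1*1)*4)*1 = (1*4)*1 = 4*1 = 4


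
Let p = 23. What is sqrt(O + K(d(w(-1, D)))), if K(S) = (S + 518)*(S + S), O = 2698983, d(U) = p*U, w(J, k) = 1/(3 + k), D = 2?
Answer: sqrt(67594773)/5 ≈ 1644.3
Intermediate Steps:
d(U) = 23*U
K(S) = 2*S*(518 + S) (K(S) = (518 + S)*(2*S) = 2*S*(518 + S))
sqrt(O + K(d(w(-1, D)))) = sqrt(2698983 + 2*(23/(3 + 2))*(518 + 23/(3 + 2))) = sqrt(2698983 + 2*(23/5)*(518 + 23/5)) = sqrt(2698983 + 2*(23/5)*(2613/5)) = sqrt(2698983 + 120198/25) = sqrt(67594773/25) = sqrt(67594773)/5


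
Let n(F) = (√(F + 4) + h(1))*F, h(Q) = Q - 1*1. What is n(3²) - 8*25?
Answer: -200 + 9*√13 ≈ -167.55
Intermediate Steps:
h(Q) = -1 + Q (h(Q) = Q - 1 = -1 + Q)
n(F) = F*√(4 + F) (n(F) = (√(F + 4) + (-1 + 1))*F = (√(4 + F) + 0)*F = √(4 + F)*F = F*√(4 + F))
n(3²) - 8*25 = 3²*√(4 + 3²) - 8*25 = 9*√(4 + 9) - 200 = 9*√13 - 200 = -200 + 9*√13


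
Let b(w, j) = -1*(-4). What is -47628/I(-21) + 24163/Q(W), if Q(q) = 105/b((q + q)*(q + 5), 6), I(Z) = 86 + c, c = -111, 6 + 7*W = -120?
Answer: 1483448/525 ≈ 2825.6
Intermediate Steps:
W = -18 (W = -6/7 + (⅐)*(-120) = -6/7 - 120/7 = -18)
b(w, j) = 4
I(Z) = -25 (I(Z) = 86 - 111 = -25)
Q(q) = 105/4
-47628/I(-21) + 24163/Q(W) = -47628/(-25) + 24163/(105/4) = -47628*(-1/25) + 24163*(4/105) = 47628/25 + 96652/105 = 1483448/525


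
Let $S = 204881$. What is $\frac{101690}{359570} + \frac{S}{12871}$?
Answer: $\frac{35534556}{2193377} \approx 16.201$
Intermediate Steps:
$\frac{101690}{359570} + \frac{S}{12871} = \frac{101690}{359570} + \frac{204881}{12871} = 101690 \cdot \frac{1}{359570} + 204881 \cdot \frac{1}{12871} = \frac{10169}{35957} + \frac{971}{61} = \frac{35534556}{2193377}$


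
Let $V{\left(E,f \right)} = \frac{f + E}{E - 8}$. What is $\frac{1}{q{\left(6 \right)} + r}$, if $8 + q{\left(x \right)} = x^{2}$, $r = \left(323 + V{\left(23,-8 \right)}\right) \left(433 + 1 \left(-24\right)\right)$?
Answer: $\frac{1}{132544} \approx 7.5447 \cdot 10^{-6}$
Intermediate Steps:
$V{\left(E,f \right)} = \frac{E + f}{-8 + E}$
$r = 132516$ ($r = \left(323 + \frac{23 - 8}{-8 + 23}\right) \left(433 + 1 \left(-24\right)\right) = \left(323 + \frac{1}{15} \cdot 15\right) \left(433 - 24\right) = \left(323 + \frac{1}{15} \cdot 15\right) 409 = \left(323 + 1\right) 409 = 324 \cdot 409 = 132516$)
$q{\left(x \right)} = -8 + x^{2}$
$\frac{1}{q{\left(6 \right)} + r} = \frac{1}{\left(-8 + 6^{2}\right) + 132516} = \frac{1}{\left(-8 + 36\right) + 132516} = \frac{1}{28 + 132516} = \frac{1}{132544}$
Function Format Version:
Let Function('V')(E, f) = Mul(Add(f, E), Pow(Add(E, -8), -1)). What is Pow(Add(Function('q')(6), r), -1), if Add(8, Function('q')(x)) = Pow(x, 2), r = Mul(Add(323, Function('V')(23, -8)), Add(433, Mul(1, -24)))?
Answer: Rational(1, 132544) ≈ 7.5447e-6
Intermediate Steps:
Function('V')(E, f) = Mul(Pow(Add(-8, E), -1), Add(E, f)) (Function('V')(E, f) = Mul(Add(E, f), Pow(Add(-8, E), -1)) = Mul(Pow(Add(-8, E), -1), Add(E, f)))
r = 132516 (r = Mul(Add(323, Mul(Pow(Add(-8, 23), -1), Add(23, -8))), Add(433, Mul(1, -24))) = Mul(Add(323, Mul(Pow(15, -1), 15)), Add(433, -24)) = Mul(Add(323, Mul(Rational(1, 15), 15)), 409) = Mul(Add(323, 1), 409) = Mul(324, 409) = 132516)
Function('q')(x) = Add(-8, Pow(x, 2))
Pow(Add(Function('q')(6), r), -1) = Pow(Add(Add(-8, Pow(6, 2)), 132516), -1) = Pow(Add(Add(-8, 36), 132516), -1) = Pow(Add(28, 132516), -1) = Pow(132544, -1) = Rational(1, 132544)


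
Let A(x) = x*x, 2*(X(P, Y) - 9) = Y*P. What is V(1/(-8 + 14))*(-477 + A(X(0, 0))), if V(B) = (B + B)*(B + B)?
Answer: -44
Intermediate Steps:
X(P, Y) = 9 + P*Y/2 (X(P, Y) = 9 + (Y*P)/2 = 9 + (P*Y)/2 = 9 + P*Y/2)
A(x) = x**2
V(B) = 4*B**2 (V(B) = (2*B)*(2*B) = 4*B**2)
V(1/(-8 + 14))*(-477 + A(X(0, 0))) = (4*(1/(-8 + 14))**2)*(-477 + (9 + (1/2)*0*0)**2) = (4*(1/6)**2)*(-477 + (9 + 0)**2) = (4*(1/6)**2)*(-477 + 9**2) = (4*(1/36))*(-477 + 81) = (1/9)*(-396) = -44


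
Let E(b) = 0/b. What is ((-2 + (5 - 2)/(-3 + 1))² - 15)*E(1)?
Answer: 0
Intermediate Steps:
E(b) = 0
((-2 + (5 - 2)/(-3 + 1))² - 15)*E(1) = ((-2 + (5 - 2)/(-3 + 1))² - 15)*0 = ((-2 + 3/(-2))² - 15)*0 = ((-2 + 3*(-½))² - 15)*0 = ((-2 - 3/2)² - 15)*0 = ((-7/2)² - 15)*0 = (49/4 - 15)*0 = -11/4*0 = 0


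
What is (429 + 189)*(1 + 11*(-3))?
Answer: -19776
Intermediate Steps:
(429 + 189)*(1 + 11*(-3)) = 618*(1 - 33) = 618*(-32) = -19776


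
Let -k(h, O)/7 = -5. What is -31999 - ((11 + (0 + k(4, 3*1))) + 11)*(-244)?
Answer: -18091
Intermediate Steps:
k(h, O) = 35 (k(h, O) = -7*(-5) = 35)
-31999 - ((11 + (0 + k(4, 3*1))) + 11)*(-244) = -31999 - ((11 + (0 + 35)) + 11)*(-244) = -31999 - ((11 + 35) + 11)*(-244) = -31999 - (46 + 11)*(-244) = -31999 - 57*(-244) = -31999 - 1*(-13908) = -31999 + 13908 = -18091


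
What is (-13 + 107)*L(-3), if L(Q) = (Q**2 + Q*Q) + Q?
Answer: 1410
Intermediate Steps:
L(Q) = Q + 2*Q**2 (L(Q) = (Q**2 + Q**2) + Q = 2*Q**2 + Q = Q + 2*Q**2)
(-13 + 107)*L(-3) = (-13 + 107)*(-3*(1 + 2*(-3))) = 94*(-3*(1 - 6)) = 94*(-3*(-5)) = 94*15 = 1410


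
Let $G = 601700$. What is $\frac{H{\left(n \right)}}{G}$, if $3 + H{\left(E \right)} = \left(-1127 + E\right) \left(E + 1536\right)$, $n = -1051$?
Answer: $- \frac{1056333}{601700} \approx -1.7556$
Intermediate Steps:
$H{\left(E \right)} = -3 + \left(-1127 + E\right) \left(1536 + E\right)$ ($H{\left(E \right)} = -3 + \left(-1127 + E\right) \left(E + 1536\right) = -3 + \left(-1127 + E\right) \left(1536 + E\right)$)
$\frac{H{\left(n \right)}}{G} = \frac{-1731075 + \left(-1051\right)^{2} + 409 \left(-1051\right)}{601700} = \left(-1731075 + 1104601 - 429859\right) \frac{1}{601700} = \left(-1056333\right) \frac{1}{601700} = - \frac{1056333}{601700}$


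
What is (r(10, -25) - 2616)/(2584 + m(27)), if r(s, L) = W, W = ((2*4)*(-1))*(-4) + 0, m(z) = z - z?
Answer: -1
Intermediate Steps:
m(z) = 0
W = 32 (W = (8*(-1))*(-4) + 0 = -8*(-4) + 0 = 32 + 0 = 32)
r(s, L) = 32
(r(10, -25) - 2616)/(2584 + m(27)) = (32 - 2616)/(2584 + 0) = -2584/2584 = -2584*1/2584 = -1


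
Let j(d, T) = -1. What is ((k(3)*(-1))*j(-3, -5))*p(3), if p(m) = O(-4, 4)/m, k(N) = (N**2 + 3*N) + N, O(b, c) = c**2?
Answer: 112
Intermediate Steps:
k(N) = N**2 + 4*N
p(m) = 16/m (p(m) = 4**2/m = 16/m)
((k(3)*(-1))*j(-3, -5))*p(3) = (((3*(4 + 3))*(-1))*(-1))*(16/3) = (((3*7)*(-1))*(-1))*(16*(1/3)) = ((21*(-1))*(-1))*(16/3) = -21*(-1)*(16/3) = 21*(16/3) = 112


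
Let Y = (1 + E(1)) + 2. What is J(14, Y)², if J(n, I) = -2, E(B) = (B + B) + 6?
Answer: 4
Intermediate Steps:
E(B) = 6 + 2*B (E(B) = 2*B + 6 = 6 + 2*B)
Y = 11 (Y = (1 + (6 + 2*1)) + 2 = (1 + (6 + 2)) + 2 = (1 + 8) + 2 = 9 + 2 = 11)
J(14, Y)² = (-2)² = 4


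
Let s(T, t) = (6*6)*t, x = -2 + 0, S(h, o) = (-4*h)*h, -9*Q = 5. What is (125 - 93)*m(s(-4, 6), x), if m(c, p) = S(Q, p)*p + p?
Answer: 1216/81 ≈ 15.012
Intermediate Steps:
Q = -5/9 (Q = -⅑*5 = -5/9 ≈ -0.55556)
S(h, o) = -4*h²
x = -2
s(T, t) = 36*t
m(c, p) = -19*p/81 (m(c, p) = (-4*(-5/9)²)*p + p = (-4*25/81)*p + p = -100*p/81 + p = -19*p/81)
(125 - 93)*m(s(-4, 6), x) = (125 - 93)*(-19/81*(-2)) = 32*(38/81) = 1216/81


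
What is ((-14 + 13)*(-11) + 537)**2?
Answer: 300304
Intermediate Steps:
((-14 + 13)*(-11) + 537)**2 = (-1*(-11) + 537)**2 = (11 + 537)**2 = 548**2 = 300304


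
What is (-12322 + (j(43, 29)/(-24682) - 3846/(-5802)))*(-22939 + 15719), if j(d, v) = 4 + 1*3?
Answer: 151660971785250/1704821 ≈ 8.8960e+7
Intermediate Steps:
j(d, v) = 7 (j(d, v) = 4 + 3 = 7)
(-12322 + (j(43, 29)/(-24682) - 3846/(-5802)))*(-22939 + 15719) = (-12322 + (7/(-24682) - 3846/(-5802)))*(-22939 + 15719) = (-12322 + (7*(-1/24682) - 3846*(-1/5802)))*(-7220) = (-12322 + (-1/3526 + 641/967))*(-7220) = (-12322 + 2259199/3409642)*(-7220) = -42011349525/3409642*(-7220) = 151660971785250/1704821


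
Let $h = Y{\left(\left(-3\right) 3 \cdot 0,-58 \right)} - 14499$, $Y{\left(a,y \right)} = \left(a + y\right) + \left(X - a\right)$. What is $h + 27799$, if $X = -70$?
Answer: $13172$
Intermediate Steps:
$Y{\left(a,y \right)} = -70 + y$ ($Y{\left(a,y \right)} = \left(a + y\right) - \left(70 + a\right) = -70 + y$)
$h = -14627$ ($h = \left(-70 - 58\right) - 14499 = -128 - 14499 = -14627$)
$h + 27799 = -14627 + 27799 = 13172$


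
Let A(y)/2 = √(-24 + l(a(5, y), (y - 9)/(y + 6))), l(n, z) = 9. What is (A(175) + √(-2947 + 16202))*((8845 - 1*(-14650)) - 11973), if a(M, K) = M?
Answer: 11522*√13255 + 23044*I*√15 ≈ 1.3265e+6 + 89249.0*I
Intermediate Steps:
A(y) = 2*I*√15 (A(y) = 2*√(-24 + 9) = 2*√(-15) = 2*(I*√15) = 2*I*√15)
(A(175) + √(-2947 + 16202))*((8845 - 1*(-14650)) - 11973) = (2*I*√15 + √(-2947 + 16202))*((8845 - 1*(-14650)) - 11973) = (2*I*√15 + √13255)*((8845 + 14650) - 11973) = (√13255 + 2*I*√15)*(23495 - 11973) = (√13255 + 2*I*√15)*11522 = 11522*√13255 + 23044*I*√15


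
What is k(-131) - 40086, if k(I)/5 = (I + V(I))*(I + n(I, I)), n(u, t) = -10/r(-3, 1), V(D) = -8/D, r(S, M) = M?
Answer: 6841599/131 ≈ 52226.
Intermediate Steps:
n(u, t) = -10 (n(u, t) = -10/1 = -10*1 = -10)
k(I) = 5*(-10 + I)*(I - 8/I) (k(I) = 5*((I - 8/I)*(I - 10)) = 5*((I - 8/I)*(-10 + I)) = 5*((-10 + I)*(I - 8/I)) = 5*(-10 + I)*(I - 8/I))
k(-131) - 40086 = (-40 - 50*(-131) + 5*(-131)**2 + 400/(-131)) - 40086 = (-40 + 6550 + 5*17161 + 400*(-1/131)) - 40086 = (-40 + 6550 + 85805 - 400/131) - 40086 = 12092865/131 - 40086 = 6841599/131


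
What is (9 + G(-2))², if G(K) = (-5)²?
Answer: 1156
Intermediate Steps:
G(K) = 25
(9 + G(-2))² = (9 + 25)² = 34² = 1156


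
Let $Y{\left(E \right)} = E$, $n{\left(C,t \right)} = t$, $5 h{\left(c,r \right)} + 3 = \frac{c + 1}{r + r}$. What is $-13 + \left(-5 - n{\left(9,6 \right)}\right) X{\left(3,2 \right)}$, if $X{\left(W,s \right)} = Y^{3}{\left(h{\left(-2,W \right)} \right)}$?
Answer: $- \frac{275551}{27000} \approx -10.206$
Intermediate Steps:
$h{\left(c,r \right)} = - \frac{3}{5} + \frac{1 + c}{10 r}$ ($h{\left(c,r \right)} = - \frac{3}{5} + \frac{\left(c + 1\right) \frac{1}{r + r}}{5} = - \frac{3}{5} + \frac{\left(1 + c\right) \frac{1}{2 r}}{5} = - \frac{3}{5} + \frac{\frac{1}{2} \frac{1}{r} \left(1 + c\right)}{5} = - \frac{3}{5} + \frac{1 + c}{10 r}$)
$X{\left(W,s \right)} = \frac{\left(-1 - 6 W\right)^{3}}{1000 W^{3}}$ ($X{\left(W,s \right)} = \left(\frac{1 - 2 - 6 W}{10 W}\right)^{3} = \left(\frac{-1 - 6 W}{10 W}\right)^{3} = \frac{\left(-1 - 6 W\right)^{3}}{1000 W^{3}}$)
$-13 + \left(-5 - n{\left(9,6 \right)}\right) X{\left(3,2 \right)} = -13 + \left(-5 - 6\right) \left(- \frac{\left(1 + 6 \cdot 3\right)^{3}}{1000 \cdot 27}\right) = -13 + \left(-5 - 6\right) \left(\left(- \frac{1}{1000}\right) \frac{1}{27} \left(1 + 18\right)^{3}\right) = -13 - 11 \left(\left(- \frac{1}{1000}\right) \frac{1}{27} \cdot 19^{3}\right) = -13 - 11 \left(\left(- \frac{1}{1000}\right) \frac{1}{27} \cdot 6859\right) = -13 - - \frac{75449}{27000} = -13 + \frac{75449}{27000} = - \frac{275551}{27000}$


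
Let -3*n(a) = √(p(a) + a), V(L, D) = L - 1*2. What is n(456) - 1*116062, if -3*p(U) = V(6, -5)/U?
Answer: -116062 - √5926138/342 ≈ -1.1607e+5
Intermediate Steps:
V(L, D) = -2 + L (V(L, D) = L - 2 = -2 + L)
p(U) = -4/(3*U) (p(U) = -(-2 + 6)/(3*U) = -4/(3*U))
n(a) = -√(a - 4/(3*a))/3 (n(a) = -√(-4/(3*a) + a)/3 = -√(a - 4/(3*a))/3)
n(456) - 1*116062 = -√(-12/456 + 9*456)/9 - 1*116062 = -√(-12*1/456 + 4104)/9 - 116062 = -√(-1/38 + 4104)/9 - 116062 = -√5926138/342 - 116062 = -116062 - √5926138/342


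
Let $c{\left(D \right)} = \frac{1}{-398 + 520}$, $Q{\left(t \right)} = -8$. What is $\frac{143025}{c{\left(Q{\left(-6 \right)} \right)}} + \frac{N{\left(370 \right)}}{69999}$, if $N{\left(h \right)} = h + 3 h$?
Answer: $\frac{1221416052430}{69999} \approx 1.7449 \cdot 10^{7}$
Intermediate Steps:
$N{\left(h \right)} = 4 h$
$c{\left(D \right)} = \frac{1}{122}$
$\frac{143025}{c{\left(Q{\left(-6 \right)} \right)}} + \frac{N{\left(370 \right)}}{69999} = 143025 \frac{1}{\frac{1}{122}} + \frac{4 \cdot 370}{69999} = 143025 \cdot 122 + 1480 \cdot \frac{1}{69999} = 17449050 + \frac{1480}{69999} = \frac{1221416052430}{69999}$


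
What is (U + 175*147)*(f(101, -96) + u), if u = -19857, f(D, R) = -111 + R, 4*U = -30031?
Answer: -365510904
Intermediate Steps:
U = -30031/4 (U = (¼)*(-30031) = -30031/4 ≈ -7507.8)
(U + 175*147)*(f(101, -96) + u) = (-30031/4 + 175*147)*((-111 - 96) - 19857) = (-30031/4 + 25725)*(-207 - 19857) = (72869/4)*(-20064) = -365510904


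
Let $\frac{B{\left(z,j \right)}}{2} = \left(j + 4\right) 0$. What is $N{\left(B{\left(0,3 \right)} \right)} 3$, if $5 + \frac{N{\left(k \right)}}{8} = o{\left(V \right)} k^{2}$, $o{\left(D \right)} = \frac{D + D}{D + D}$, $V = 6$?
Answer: $-120$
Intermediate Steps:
$o{\left(D \right)} = 1$ ($o{\left(D \right)} = \frac{2 D}{2 D} = 2 D \frac{1}{2 D} = 1$)
$B{\left(z,j \right)} = 0$ ($B{\left(z,j \right)} = 2 \left(j + 4\right) 0 = 2 \left(4 + j\right) 0 = 2 \cdot 0 = 0$)
$N{\left(k \right)} = -40 + 8 k^{2}$ ($N{\left(k \right)} = -40 + 8 \cdot 1 k^{2} = -40 + 8 k^{2}$)
$N{\left(B{\left(0,3 \right)} \right)} 3 = \left(-40 + 8 \cdot 0^{2}\right) 3 = \left(-40 + 8 \cdot 0\right) 3 = \left(-40 + 0\right) 3 = \left(-40\right) 3 = -120$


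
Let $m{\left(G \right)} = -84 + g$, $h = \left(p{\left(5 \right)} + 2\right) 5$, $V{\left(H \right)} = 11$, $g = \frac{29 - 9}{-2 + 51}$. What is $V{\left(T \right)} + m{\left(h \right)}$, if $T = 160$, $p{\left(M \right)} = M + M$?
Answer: $- \frac{3557}{49} \approx -72.592$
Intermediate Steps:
$p{\left(M \right)} = 2 M$
$g = \frac{20}{49} \approx 0.40816$
$h = 60$ ($h = \left(2 \cdot 5 + 2\right) 5 = \left(10 + 2\right) 5 = 12 \cdot 5 = 60$)
$m{\left(G \right)} = - \frac{4096}{49}$ ($m{\left(G \right)} = -84 + \frac{20}{49} = - \frac{4096}{49}$)
$V{\left(T \right)} + m{\left(h \right)} = 11 - \frac{4096}{49} = - \frac{3557}{49}$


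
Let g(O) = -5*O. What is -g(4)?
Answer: 20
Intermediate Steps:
-g(4) = -(-5)*4 = -1*(-20) = 20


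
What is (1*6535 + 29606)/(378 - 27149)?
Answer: -36141/26771 ≈ -1.3500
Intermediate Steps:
(1*6535 + 29606)/(378 - 27149) = (6535 + 29606)/(-26771) = 36141*(-1/26771) = -36141/26771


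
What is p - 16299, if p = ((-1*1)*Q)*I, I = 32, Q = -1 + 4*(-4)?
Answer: -15755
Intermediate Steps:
Q = -17 (Q = -1 - 16 = -17)
p = 544 (p = (-1*1*(-17))*32 = -1*(-17)*32 = 17*32 = 544)
p - 16299 = 544 - 16299 = -15755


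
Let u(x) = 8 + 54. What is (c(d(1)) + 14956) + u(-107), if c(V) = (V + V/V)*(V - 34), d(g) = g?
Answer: 14952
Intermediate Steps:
c(V) = (1 + V)*(-34 + V) (c(V) = (V + 1)*(-34 + V) = (1 + V)*(-34 + V))
u(x) = 62
(c(d(1)) + 14956) + u(-107) = ((-34 + 1**2 - 33*1) + 14956) + 62 = ((-34 + 1 - 33) + 14956) + 62 = (-66 + 14956) + 62 = 14890 + 62 = 14952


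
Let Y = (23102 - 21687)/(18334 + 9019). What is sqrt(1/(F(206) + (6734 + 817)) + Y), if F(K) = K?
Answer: 6*sqrt(64852604130313)/212177221 ≈ 0.22773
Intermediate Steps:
Y = 1415/27353 ≈ 0.051731
sqrt(1/(F(206) + (6734 + 817)) + Y) = sqrt(1/(206 + (6734 + 817)) + 1415/27353) = sqrt(1/(206 + 7551) + 1415/27353) = sqrt(1/7757 + 1415/27353) = sqrt(11003508/212177221) = 6*sqrt(64852604130313)/212177221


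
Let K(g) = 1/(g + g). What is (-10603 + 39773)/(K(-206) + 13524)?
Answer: 12018040/5571887 ≈ 2.1569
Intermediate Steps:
K(g) = 1/(2*g)
(-10603 + 39773)/(K(-206) + 13524) = (-10603 + 39773)/((½)/(-206) + 13524) = 29170/((½)*(-1/206) + 13524) = 29170/(-1/412 + 13524) = 29170/(5571887/412) = 29170*(412/5571887) = 12018040/5571887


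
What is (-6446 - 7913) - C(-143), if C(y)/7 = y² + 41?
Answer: -157789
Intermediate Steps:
C(y) = 287 + 7*y² (C(y) = 7*(y² + 41) = 7*(41 + y²) = 287 + 7*y²)
(-6446 - 7913) - C(-143) = (-6446 - 7913) - (287 + 7*(-143)²) = -14359 - (287 + 7*20449) = -14359 - (287 + 143143) = -14359 - 1*143430 = -14359 - 143430 = -157789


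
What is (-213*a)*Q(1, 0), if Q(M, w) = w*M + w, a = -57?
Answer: 0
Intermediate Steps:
Q(M, w) = w + M*w (Q(M, w) = M*w + w = w + M*w)
(-213*a)*Q(1, 0) = (-213*(-57))*(0*(1 + 1)) = 12141*(0*2) = 12141*0 = 0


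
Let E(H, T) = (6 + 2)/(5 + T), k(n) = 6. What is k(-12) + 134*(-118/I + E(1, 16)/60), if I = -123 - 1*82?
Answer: 1084634/12915 ≈ 83.983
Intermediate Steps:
I = -205 (I = -123 - 82 = -205)
E(H, T) = 8/(5 + T)
k(-12) + 134*(-118/I + E(1, 16)/60) = 6 + 134*(-118/(-205) + (8/(5 + 16))/60) = 6 + 134*(-118*(-1/205) + (8/21)*(1/60)) = 6 + 134*(118/205 + (8*(1/21))*(1/60)) = 6 + 134*(118/205 + (8/21)*(1/60)) = 6 + 134*(118/205 + 2/315) = 6 + 134*(7516/12915) = 6 + 1007144/12915 = 1084634/12915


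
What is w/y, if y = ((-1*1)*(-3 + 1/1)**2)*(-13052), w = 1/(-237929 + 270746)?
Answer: 1/1713309936 ≈ 5.8367e-10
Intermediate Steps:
w = 1/32817 ≈ 3.0472e-5
y = 52208 (y = -(-3 + 1)**2*(-13052) = -1*(-2)**2*(-13052) = -1*4*(-13052) = -4*(-13052) = 52208)
w/y = (1/32817)/52208 = (1/32817)*(1/52208) = 1/1713309936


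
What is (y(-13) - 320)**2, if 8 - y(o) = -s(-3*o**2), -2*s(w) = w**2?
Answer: 66395374929/4 ≈ 1.6599e+10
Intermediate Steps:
s(w) = -w**2/2
y(o) = 8 - 9*o**4/2 (y(o) = 8 - (-1)*(-9*o**4/2) = 8 - 9*o**4/2)
(y(-13) - 320)**2 = ((8 - 9/2*(-13)**4) - 320)**2 = ((8 - 9/2*28561) - 320)**2 = ((8 - 257049/2) - 320)**2 = (-257033/2 - 320)**2 = (-257673/2)**2 = 66395374929/4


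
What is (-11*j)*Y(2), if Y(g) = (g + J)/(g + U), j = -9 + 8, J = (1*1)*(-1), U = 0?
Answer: 11/2 ≈ 5.5000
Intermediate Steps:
J = -1 (J = 1*(-1) = -1)
j = -1
Y(g) = (-1 + g)/g (Y(g) = (g - 1)/(g + 0) = (-1 + g)/g)
(-11*j)*Y(2) = (-11*(-1))*((-1 + 2)/2) = 11*((½)*1) = 11*(½) = 11/2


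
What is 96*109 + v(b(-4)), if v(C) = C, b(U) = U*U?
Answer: 10480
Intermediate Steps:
b(U) = U²
96*109 + v(b(-4)) = 96*109 + (-4)² = 10464 + 16 = 10480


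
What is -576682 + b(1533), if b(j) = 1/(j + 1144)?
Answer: -1543777713/2677 ≈ -5.7668e+5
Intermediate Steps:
b(j) = 1/(1144 + j)
-576682 + b(1533) = -576682 + 1/(1144 + 1533) = -576682 + 1/2677 = -1543777713/2677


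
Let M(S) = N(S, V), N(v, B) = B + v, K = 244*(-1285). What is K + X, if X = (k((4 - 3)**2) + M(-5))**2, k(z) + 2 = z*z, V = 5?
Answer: -313539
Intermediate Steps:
K = -313540
M(S) = 5 + S
k(z) = -2 + z**2 (k(z) = -2 + z*z = -2 + z**2)
X = 1 (X = ((-2 + ((4 - 3)**2)**2) + (5 - 5))**2 = ((-2 + (1**2)**2) + 0)**2 = ((-2 + 1**2) + 0)**2 = ((-2 + 1) + 0)**2 = (-1 + 0)**2 = (-1)**2 = 1)
K + X = -313540 + 1 = -313539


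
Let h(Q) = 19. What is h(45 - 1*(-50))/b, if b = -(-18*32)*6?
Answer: 19/3456 ≈ 0.0054977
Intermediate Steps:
b = 3456 (b = -(-576)*6 = -1*(-3456) = 3456)
h(45 - 1*(-50))/b = 19/3456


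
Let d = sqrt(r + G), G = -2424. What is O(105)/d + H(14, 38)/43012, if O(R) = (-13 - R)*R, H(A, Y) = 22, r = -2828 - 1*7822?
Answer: 11/21506 + 2065*I*sqrt(13074)/2179 ≈ 0.00051149 + 108.36*I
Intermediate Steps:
r = -10650 (r = -2828 - 7822 = -10650)
d = I*sqrt(13074) (d = sqrt(-10650 - 2424) = sqrt(-13074) = I*sqrt(13074) ≈ 114.34*I)
O(R) = R*(-13 - R)
O(105)/d + H(14, 38)/43012 = (-1*105*(13 + 105))/((I*sqrt(13074))) + 22/43012 = (-1*105*118)*(-I*sqrt(13074)/13074) + 22*(1/43012) = -(-2065)*I*sqrt(13074)/2179 + 11/21506 = 2065*I*sqrt(13074)/2179 + 11/21506 = 11/21506 + 2065*I*sqrt(13074)/2179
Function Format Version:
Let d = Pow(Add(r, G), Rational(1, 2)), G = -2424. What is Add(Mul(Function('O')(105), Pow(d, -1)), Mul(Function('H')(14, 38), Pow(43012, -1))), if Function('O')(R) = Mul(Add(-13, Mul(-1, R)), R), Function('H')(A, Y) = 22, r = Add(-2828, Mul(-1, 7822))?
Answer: Add(Rational(11, 21506), Mul(Rational(2065, 2179), I, Pow(13074, Rational(1, 2)))) ≈ Add(0.00051149, Mul(108.36, I))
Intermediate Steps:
r = -10650 (r = Add(-2828, -7822) = -10650)
d = Mul(I, Pow(13074, Rational(1, 2))) (d = Pow(Add(-10650, -2424), Rational(1, 2)) = Pow(-13074, Rational(1, 2)) = Mul(I, Pow(13074, Rational(1, 2))) ≈ Mul(114.34, I))
Function('O')(R) = Mul(R, Add(-13, Mul(-1, R)))
Add(Mul(Function('O')(105), Pow(d, -1)), Mul(Function('H')(14, 38), Pow(43012, -1))) = Add(Mul(Mul(-1, 105, Add(13, 105)), Pow(Mul(I, Pow(13074, Rational(1, 2))), -1)), Mul(22, Pow(43012, -1))) = Add(Mul(Mul(-1, 105, 118), Mul(Rational(-1, 13074), I, Pow(13074, Rational(1, 2)))), Mul(22, Rational(1, 43012))) = Add(Mul(-12390, Mul(Rational(-1, 13074), I, Pow(13074, Rational(1, 2)))), Rational(11, 21506)) = Add(Mul(Rational(2065, 2179), I, Pow(13074, Rational(1, 2))), Rational(11, 21506)) = Add(Rational(11, 21506), Mul(Rational(2065, 2179), I, Pow(13074, Rational(1, 2))))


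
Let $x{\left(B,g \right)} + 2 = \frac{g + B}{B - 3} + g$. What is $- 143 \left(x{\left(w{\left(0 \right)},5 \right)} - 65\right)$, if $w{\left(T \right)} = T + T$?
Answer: $\frac{27313}{3} \approx 9104.3$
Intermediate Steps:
$w{\left(T \right)} = 2 T$
$x{\left(B,g \right)} = -2 + g + \frac{B + g}{-3 + B}$ ($x{\left(B,g \right)} = -2 + \left(\frac{g + B}{B - 3} + g\right) = -2 + \left(\frac{B + g}{-3 + B} + g\right) = -2 + \left(g + \frac{B + g}{-3 + B}\right) = -2 + g + \frac{B + g}{-3 + B}$)
$- 143 \left(x{\left(w{\left(0 \right)},5 \right)} - 65\right) = - 143 \left(\frac{6 - 2 \cdot 0 - 10 + 2 \cdot 0 \cdot 5}{-3 + 2 \cdot 0} - 65\right) = - 143 \left(\frac{6 - 0 - 10 + 0 \cdot 5}{-3 + 0} - 65\right) = - 143 \left(\frac{6 + 0 - 10 + 0}{-3} - 65\right) = - 143 \left(\left(- \frac{1}{3}\right) \left(-4\right) - 65\right) = - 143 \left(\frac{4}{3} - 65\right) = \left(-143\right) \left(- \frac{191}{3}\right) = \frac{27313}{3}$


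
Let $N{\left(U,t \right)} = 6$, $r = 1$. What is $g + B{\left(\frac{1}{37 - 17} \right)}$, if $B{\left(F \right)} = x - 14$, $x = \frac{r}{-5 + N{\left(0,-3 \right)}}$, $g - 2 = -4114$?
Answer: $-4125$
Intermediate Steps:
$g = -4112$ ($g = 2 - 4114 = -4112$)
$x = 1$ ($x = 1 \frac{1}{-5 + 6} = 1 \cdot 1^{-1} = 1 \cdot 1 = 1$)
$B{\left(F \right)} = -13$ ($B{\left(F \right)} = 1 - 14 = -13$)
$g + B{\left(\frac{1}{37 - 17} \right)} = -4112 - 13 = -4125$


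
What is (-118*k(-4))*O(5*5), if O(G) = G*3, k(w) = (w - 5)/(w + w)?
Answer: -39825/4 ≈ -9956.3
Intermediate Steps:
k(w) = (-5 + w)/(2*w) (k(w) = (-5 + w)/((2*w)) = (-5 + w)*(1/(2*w)) = (-5 + w)/(2*w))
O(G) = 3*G
(-118*k(-4))*O(5*5) = (-59*(-5 - 4)/(-4))*(3*(5*5)) = (-59*(-1)*(-9)/4)*(3*25) = -118*9/8*75 = -531/4*75 = -39825/4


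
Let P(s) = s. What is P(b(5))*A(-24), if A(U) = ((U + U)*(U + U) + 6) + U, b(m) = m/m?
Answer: 2286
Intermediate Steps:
b(m) = 1
A(U) = 6 + U + 4*U**2 (A(U) = ((2*U)*(2*U) + 6) + U = (4*U**2 + 6) + U = (6 + 4*U**2) + U = 6 + U + 4*U**2)
P(b(5))*A(-24) = 1*(6 - 24 + 4*(-24)**2) = 1*(6 - 24 + 4*576) = 1*(6 - 24 + 2304) = 1*2286 = 2286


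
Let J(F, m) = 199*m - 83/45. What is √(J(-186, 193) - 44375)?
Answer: I*√1343215/15 ≈ 77.265*I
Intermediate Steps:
J(F, m) = -83/45 + 199*m (J(F, m) = 199*m - 83*1/45 = 199*m - 83/45 = -83/45 + 199*m)
√(J(-186, 193) - 44375) = √((-83/45 + 199*193) - 44375) = √((-83/45 + 38407) - 44375) = √(1728232/45 - 44375) = √(-268643/45) = I*√1343215/15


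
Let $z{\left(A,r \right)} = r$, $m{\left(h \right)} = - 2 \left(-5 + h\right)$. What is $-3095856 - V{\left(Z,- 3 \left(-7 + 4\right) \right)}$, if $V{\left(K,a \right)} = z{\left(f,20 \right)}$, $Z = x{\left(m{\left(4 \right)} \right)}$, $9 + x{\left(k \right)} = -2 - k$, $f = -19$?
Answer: $-3095876$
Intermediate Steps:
$m{\left(h \right)} = 10 - 2 h$
$x{\left(k \right)} = -11 - k$ ($x{\left(k \right)} = -9 - \left(2 + k\right) = -11 - k$)
$Z = -13$ ($Z = -11 - \left(10 - 8\right) = -11 - 2 = -13$)
$V{\left(K,a \right)} = 20$
$-3095856 - V{\left(Z,- 3 \left(-7 + 4\right) \right)} = -3095856 - 20 = -3095876$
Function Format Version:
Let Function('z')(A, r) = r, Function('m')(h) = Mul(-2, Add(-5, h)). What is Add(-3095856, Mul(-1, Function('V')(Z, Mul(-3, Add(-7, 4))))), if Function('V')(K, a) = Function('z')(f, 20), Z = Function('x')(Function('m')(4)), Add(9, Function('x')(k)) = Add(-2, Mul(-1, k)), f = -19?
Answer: -3095876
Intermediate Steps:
Function('m')(h) = Add(10, Mul(-2, h))
Function('x')(k) = Add(-11, Mul(-1, k)) (Function('x')(k) = Add(-9, Add(-2, Mul(-1, k))) = Add(-11, Mul(-1, k)))
Z = -13 (Z = Add(-11, Mul(-1, Add(10, Mul(-2, 4)))) = Add(-11, Mul(-1, Add(10, -8))) = Add(-11, Mul(-1, 2)) = Add(-11, -2) = -13)
Function('V')(K, a) = 20
Add(-3095856, Mul(-1, Function('V')(Z, Mul(-3, Add(-7, 4))))) = Add(-3095856, Mul(-1, 20)) = Add(-3095856, -20) = -3095876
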